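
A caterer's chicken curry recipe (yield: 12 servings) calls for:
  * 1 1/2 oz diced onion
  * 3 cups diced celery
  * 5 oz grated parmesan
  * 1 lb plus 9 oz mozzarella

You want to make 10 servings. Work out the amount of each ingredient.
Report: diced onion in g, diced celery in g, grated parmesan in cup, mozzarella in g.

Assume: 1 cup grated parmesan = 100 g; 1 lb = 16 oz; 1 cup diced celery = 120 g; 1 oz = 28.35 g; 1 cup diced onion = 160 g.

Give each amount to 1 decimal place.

diced onion: 35.4 g; diced celery: 300.0 g; grated parmesan: 1.2 cup; mozzarella: 590.6 g

Scaling factor: 10/12 = 5/6.
diced onion: 1.5 oz × 5/6 × 28.35 g/oz ≈ 35.4 g
diced celery: 3 cup × 5/6 × 120 g/cup = 300.0 g
grated parmesan: 5 oz × 5/6 × 28.35 g/oz ÷ 100 g/cup ≈ 1.2 cup
mozzarella: (1 lb + 9 oz = 1.5625 lb) × 5/6 × 16 oz/lb × 28.35 g/oz ≈ 590.6 g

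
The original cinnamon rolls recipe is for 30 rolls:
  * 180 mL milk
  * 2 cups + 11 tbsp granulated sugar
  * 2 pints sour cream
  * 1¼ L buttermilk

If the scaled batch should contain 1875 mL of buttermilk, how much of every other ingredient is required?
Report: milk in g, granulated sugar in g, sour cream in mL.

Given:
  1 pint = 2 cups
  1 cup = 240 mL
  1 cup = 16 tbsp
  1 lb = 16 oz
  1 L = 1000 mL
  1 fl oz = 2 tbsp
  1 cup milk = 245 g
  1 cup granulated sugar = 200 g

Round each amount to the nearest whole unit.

The original recipe has 1250 mL of buttermilk, so the scaling factor is 1875 ÷ 1250 = 3/2 = 1.5.
milk: 180 mL × 3/2 ÷ 240 mL/cup × 245 g/cup ≈ 276 g
granulated sugar: (2 cup + 11 tbsp = 2.6875 cup) × 3/2 × 200 g/cup ≈ 806 g
sour cream: 2 pint × 3/2 × 2 cup/pint × 240 mL/cup = 1440 mL

milk: 276 g; granulated sugar: 806 g; sour cream: 1440 mL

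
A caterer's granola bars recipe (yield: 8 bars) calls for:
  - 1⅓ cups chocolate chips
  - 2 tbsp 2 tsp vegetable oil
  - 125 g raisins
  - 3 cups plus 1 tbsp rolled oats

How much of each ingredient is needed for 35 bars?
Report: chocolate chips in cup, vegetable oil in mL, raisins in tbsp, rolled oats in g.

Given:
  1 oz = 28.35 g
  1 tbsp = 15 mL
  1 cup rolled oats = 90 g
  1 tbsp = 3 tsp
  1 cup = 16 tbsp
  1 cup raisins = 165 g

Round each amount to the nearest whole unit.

Scaling factor: 35/8 = 4.375.
chocolate chips: 4/3 cup × 35/8 ≈ 6 cup
vegetable oil: (2 tbsp + 2 tsp = 8/3 tbsp) × 35/8 × 15 mL/tbsp = 175 mL
raisins: 125 g × 35/8 ÷ 165 g/cup × 16 tbsp/cup ≈ 53 tbsp
rolled oats: (3 cup + 1 tbsp = 3.0625 cup) × 35/8 × 90 g/cup ≈ 1206 g

chocolate chips: 6 cup; vegetable oil: 175 mL; raisins: 53 tbsp; rolled oats: 1206 g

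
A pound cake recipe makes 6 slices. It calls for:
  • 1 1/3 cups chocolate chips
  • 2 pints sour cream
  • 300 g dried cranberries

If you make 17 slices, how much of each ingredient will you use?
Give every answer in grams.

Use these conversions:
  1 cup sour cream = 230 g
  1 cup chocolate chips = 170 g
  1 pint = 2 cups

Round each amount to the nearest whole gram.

Scaling factor: 17/6.
chocolate chips: 4/3 cup × 17/6 × 170 g/cup ≈ 642 g
sour cream: 2 pint × 17/6 × 2 cup/pint × 230 g/cup ≈ 2607 g
dried cranberries: 300 g × 17/6 = 850 g

chocolate chips: 642 g; sour cream: 2607 g; dried cranberries: 850 g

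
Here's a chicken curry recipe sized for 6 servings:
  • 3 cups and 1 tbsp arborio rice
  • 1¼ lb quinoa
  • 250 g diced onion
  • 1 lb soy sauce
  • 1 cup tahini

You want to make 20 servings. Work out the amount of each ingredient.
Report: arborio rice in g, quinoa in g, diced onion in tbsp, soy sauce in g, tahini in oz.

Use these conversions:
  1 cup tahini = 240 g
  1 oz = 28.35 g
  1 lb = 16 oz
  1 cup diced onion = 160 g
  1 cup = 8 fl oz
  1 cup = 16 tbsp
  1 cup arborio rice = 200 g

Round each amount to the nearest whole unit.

Scaling factor: 20/6 = 10/3.
arborio rice: (3 cup + 1 tbsp = 3.0625 cup) × 10/3 × 200 g/cup ≈ 2042 g
quinoa: 1.25 lb × 10/3 × 16 oz/lb × 28.35 g/oz = 1890 g
diced onion: 250 g × 10/3 ÷ 160 g/cup × 16 tbsp/cup ≈ 83 tbsp
soy sauce: 1 lb × 10/3 × 16 oz/lb × 28.35 g/oz = 1512 g
tahini: 1 cup × 10/3 × 240 g/cup ÷ 28.35 g/oz ≈ 28 oz

arborio rice: 2042 g; quinoa: 1890 g; diced onion: 83 tbsp; soy sauce: 1512 g; tahini: 28 oz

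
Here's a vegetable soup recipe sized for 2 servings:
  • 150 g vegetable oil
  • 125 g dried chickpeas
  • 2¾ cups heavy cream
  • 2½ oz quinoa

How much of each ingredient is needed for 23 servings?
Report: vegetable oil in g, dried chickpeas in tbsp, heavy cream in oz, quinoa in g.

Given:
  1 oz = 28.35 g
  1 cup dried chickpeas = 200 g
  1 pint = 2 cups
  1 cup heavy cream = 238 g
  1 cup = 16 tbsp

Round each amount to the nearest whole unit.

Scaling factor: 23/2 = 11.5.
vegetable oil: 150 g × 23/2 = 1725 g
dried chickpeas: 125 g × 23/2 ÷ 200 g/cup × 16 tbsp/cup = 115 tbsp
heavy cream: 2.75 cup × 23/2 × 238 g/cup ÷ 28.35 g/oz ≈ 265 oz
quinoa: 2.5 oz × 23/2 × 28.35 g/oz ≈ 815 g

vegetable oil: 1725 g; dried chickpeas: 115 tbsp; heavy cream: 265 oz; quinoa: 815 g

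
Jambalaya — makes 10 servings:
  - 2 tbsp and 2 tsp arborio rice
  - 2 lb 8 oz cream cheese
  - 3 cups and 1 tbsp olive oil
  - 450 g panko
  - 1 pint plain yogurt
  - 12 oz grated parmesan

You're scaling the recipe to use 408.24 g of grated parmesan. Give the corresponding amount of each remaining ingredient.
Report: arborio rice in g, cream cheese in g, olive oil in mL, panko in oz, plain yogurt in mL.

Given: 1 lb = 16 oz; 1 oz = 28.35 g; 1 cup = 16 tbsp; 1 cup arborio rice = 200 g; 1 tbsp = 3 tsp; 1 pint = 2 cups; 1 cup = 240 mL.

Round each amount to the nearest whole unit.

The original recipe has 340.2 g of grated parmesan, so the scaling factor is 408.24 ÷ 340.2 = 6/5 = 1.2.
arborio rice: (2 tbsp + 2 tsp = 8/3 tbsp) × 6/5 ÷ 16 tbsp/cup × 200 g/cup = 40 g
cream cheese: (2 lb + 8 oz = 2.5 lb) × 6/5 × 16 oz/lb × 28.35 g/oz ≈ 1361 g
olive oil: (3 cup + 1 tbsp = 3.0625 cup) × 6/5 × 240 mL/cup = 882 mL
panko: 450 g × 6/5 ÷ 28.35 g/oz ≈ 19 oz
plain yogurt: 1 pint × 6/5 × 2 cup/pint × 240 mL/cup = 576 mL

arborio rice: 40 g; cream cheese: 1361 g; olive oil: 882 mL; panko: 19 oz; plain yogurt: 576 mL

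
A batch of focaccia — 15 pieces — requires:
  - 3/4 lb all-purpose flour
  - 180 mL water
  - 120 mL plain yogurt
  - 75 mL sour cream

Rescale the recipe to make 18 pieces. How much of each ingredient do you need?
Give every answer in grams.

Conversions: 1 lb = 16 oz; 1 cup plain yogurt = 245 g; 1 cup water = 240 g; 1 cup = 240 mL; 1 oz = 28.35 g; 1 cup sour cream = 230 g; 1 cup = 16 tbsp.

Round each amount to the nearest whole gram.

Scaling factor: 18/15 = 6/5 = 1.2.
all-purpose flour: 0.75 lb × 6/5 × 16 oz/lb × 28.35 g/oz ≈ 408 g
water: 180 mL × 6/5 ÷ 240 mL/cup × 240 g/cup = 216 g
plain yogurt: 120 mL × 6/5 ÷ 240 mL/cup × 245 g/cup = 147 g
sour cream: 75 mL × 6/5 ÷ 240 mL/cup × 230 g/cup ≈ 86 g

all-purpose flour: 408 g; water: 216 g; plain yogurt: 147 g; sour cream: 86 g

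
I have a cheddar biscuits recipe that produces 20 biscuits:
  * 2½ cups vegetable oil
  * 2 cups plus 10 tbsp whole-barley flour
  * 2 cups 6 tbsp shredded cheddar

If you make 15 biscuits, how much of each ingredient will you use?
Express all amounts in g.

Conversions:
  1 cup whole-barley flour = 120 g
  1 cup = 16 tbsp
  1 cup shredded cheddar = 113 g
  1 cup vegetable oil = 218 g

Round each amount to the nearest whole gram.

Scaling factor: 15/20 = 3/4 = 0.75.
vegetable oil: 2.5 cup × 3/4 × 218 g/cup ≈ 409 g
whole-barley flour: (2 cup + 10 tbsp = 2.625 cup) × 3/4 × 120 g/cup ≈ 236 g
shredded cheddar: (2 cup + 6 tbsp = 2.375 cup) × 3/4 × 113 g/cup ≈ 201 g

vegetable oil: 409 g; whole-barley flour: 236 g; shredded cheddar: 201 g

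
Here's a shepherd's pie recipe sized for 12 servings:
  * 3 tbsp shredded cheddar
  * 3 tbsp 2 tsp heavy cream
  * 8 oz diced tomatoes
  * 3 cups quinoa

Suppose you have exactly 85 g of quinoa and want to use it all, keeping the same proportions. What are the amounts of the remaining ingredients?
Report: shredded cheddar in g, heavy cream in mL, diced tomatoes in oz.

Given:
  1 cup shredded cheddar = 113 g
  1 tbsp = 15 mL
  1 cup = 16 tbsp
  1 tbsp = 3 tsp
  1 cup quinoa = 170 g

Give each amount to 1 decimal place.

The original recipe has 510 g of quinoa, so the scaling factor is 85 ÷ 510 = 1/6.
shredded cheddar: 3 tbsp × 1/6 ÷ 16 tbsp/cup × 113 g/cup ≈ 3.5 g
heavy cream: (3 tbsp + 2 tsp = 11/3 tbsp) × 1/6 × 15 mL/tbsp ≈ 9.2 mL
diced tomatoes: 8 oz × 1/6 ≈ 1.3 oz

shredded cheddar: 3.5 g; heavy cream: 9.2 mL; diced tomatoes: 1.3 oz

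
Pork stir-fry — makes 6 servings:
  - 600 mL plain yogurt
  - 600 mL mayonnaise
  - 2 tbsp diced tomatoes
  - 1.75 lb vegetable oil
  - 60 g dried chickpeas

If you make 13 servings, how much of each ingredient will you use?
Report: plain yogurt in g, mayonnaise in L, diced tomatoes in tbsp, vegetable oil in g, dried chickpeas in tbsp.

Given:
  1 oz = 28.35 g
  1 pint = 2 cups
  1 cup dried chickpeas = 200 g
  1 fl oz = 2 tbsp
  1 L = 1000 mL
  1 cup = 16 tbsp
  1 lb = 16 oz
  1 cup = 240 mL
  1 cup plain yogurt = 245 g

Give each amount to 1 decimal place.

plain yogurt: 1327.1 g; mayonnaise: 1.3 L; diced tomatoes: 4.3 tbsp; vegetable oil: 1719.9 g; dried chickpeas: 10.4 tbsp

Scaling factor: 13/6.
plain yogurt: 600 mL × 13/6 ÷ 240 mL/cup × 245 g/cup ≈ 1327.1 g
mayonnaise: 600 mL × 13/6 ÷ 1000 mL/L = 1.3 L
diced tomatoes: 2 tbsp × 13/6 ≈ 4.3 tbsp
vegetable oil: 1.75 lb × 13/6 × 16 oz/lb × 28.35 g/oz = 1719.9 g
dried chickpeas: 60 g × 13/6 ÷ 200 g/cup × 16 tbsp/cup = 10.4 tbsp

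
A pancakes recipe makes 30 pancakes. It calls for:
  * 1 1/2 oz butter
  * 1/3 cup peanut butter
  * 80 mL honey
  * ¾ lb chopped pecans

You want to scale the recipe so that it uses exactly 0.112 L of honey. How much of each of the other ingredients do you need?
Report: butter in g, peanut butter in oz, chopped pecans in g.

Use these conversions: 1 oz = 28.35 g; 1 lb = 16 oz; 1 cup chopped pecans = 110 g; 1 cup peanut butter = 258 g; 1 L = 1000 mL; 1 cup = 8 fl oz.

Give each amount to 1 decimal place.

butter: 59.5 g; peanut butter: 4.2 oz; chopped pecans: 476.3 g

The original recipe has 0.08 L of honey, so the scaling factor is 0.112 ÷ 0.08 = 7/5 = 1.4.
butter: 1.5 oz × 7/5 × 28.35 g/oz ≈ 59.5 g
peanut butter: 1/3 cup × 7/5 × 258 g/cup ÷ 28.35 g/oz ≈ 4.2 oz
chopped pecans: 0.75 lb × 7/5 × 16 oz/lb × 28.35 g/oz ≈ 476.3 g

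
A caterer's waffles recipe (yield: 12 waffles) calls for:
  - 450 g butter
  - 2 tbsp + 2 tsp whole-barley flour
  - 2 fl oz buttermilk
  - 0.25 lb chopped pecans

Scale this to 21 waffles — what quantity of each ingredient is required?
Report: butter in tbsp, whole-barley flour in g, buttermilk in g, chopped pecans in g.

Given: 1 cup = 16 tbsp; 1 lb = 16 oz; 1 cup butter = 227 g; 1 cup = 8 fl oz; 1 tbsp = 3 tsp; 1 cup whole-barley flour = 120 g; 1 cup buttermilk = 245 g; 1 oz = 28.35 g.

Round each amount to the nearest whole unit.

Scaling factor: 21/12 = 7/4 = 1.75.
butter: 450 g × 7/4 ÷ 227 g/cup × 16 tbsp/cup ≈ 56 tbsp
whole-barley flour: (2 tbsp + 2 tsp = 8/3 tbsp) × 7/4 ÷ 16 tbsp/cup × 120 g/cup = 35 g
buttermilk: 2 fl oz × 7/4 ÷ 8 fl oz/cup × 245 g/cup ≈ 107 g
chopped pecans: 0.25 lb × 7/4 × 16 oz/lb × 28.35 g/oz ≈ 198 g

butter: 56 tbsp; whole-barley flour: 35 g; buttermilk: 107 g; chopped pecans: 198 g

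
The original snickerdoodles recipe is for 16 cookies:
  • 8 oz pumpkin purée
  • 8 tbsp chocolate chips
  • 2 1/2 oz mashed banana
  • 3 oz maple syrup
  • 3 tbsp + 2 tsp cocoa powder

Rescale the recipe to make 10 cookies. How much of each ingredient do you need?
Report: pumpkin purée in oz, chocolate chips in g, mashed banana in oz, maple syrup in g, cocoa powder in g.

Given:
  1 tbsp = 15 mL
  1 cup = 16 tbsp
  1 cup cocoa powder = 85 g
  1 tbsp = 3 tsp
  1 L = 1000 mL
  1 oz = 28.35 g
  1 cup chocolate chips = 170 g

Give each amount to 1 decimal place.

pumpkin purée: 5.0 oz; chocolate chips: 53.1 g; mashed banana: 1.6 oz; maple syrup: 53.2 g; cocoa powder: 12.2 g

Scaling factor: 10/16 = 5/8 = 0.625.
pumpkin purée: 8 oz × 5/8 = 5.0 oz
chocolate chips: 8 tbsp × 5/8 ÷ 16 tbsp/cup × 170 g/cup ≈ 53.1 g
mashed banana: 2.5 oz × 5/8 ≈ 1.6 oz
maple syrup: 3 oz × 5/8 × 28.35 g/oz ≈ 53.2 g
cocoa powder: (3 tbsp + 2 tsp = 11/3 tbsp) × 5/8 ÷ 16 tbsp/cup × 85 g/cup ≈ 12.2 g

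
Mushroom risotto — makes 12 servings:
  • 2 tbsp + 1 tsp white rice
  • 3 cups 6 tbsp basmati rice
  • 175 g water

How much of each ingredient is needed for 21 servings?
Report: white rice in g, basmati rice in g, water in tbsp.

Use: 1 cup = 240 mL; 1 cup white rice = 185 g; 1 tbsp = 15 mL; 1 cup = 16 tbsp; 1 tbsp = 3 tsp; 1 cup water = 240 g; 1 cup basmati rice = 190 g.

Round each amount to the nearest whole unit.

white rice: 47 g; basmati rice: 1122 g; water: 20 tbsp

Scaling factor: 21/12 = 7/4 = 1.75.
white rice: (2 tbsp + 1 tsp = 7/3 tbsp) × 7/4 ÷ 16 tbsp/cup × 185 g/cup ≈ 47 g
basmati rice: (3 cup + 6 tbsp = 3.375 cup) × 7/4 × 190 g/cup ≈ 1122 g
water: 175 g × 7/4 ÷ 240 g/cup × 16 tbsp/cup ≈ 20 tbsp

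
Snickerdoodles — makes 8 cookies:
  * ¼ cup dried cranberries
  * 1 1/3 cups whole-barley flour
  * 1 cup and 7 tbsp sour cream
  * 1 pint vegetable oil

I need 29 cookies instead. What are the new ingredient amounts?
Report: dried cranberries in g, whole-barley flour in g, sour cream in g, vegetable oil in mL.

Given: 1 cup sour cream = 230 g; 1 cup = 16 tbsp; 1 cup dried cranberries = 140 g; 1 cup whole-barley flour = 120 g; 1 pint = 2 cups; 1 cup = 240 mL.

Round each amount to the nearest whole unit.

dried cranberries: 127 g; whole-barley flour: 580 g; sour cream: 1199 g; vegetable oil: 1740 mL

Scaling factor: 29/8 = 3.625.
dried cranberries: 0.25 cup × 29/8 × 140 g/cup ≈ 127 g
whole-barley flour: 4/3 cup × 29/8 × 120 g/cup = 580 g
sour cream: (1 cup + 7 tbsp = 1.4375 cup) × 29/8 × 230 g/cup ≈ 1199 g
vegetable oil: 1 pint × 29/8 × 2 cup/pint × 240 mL/cup = 1740 mL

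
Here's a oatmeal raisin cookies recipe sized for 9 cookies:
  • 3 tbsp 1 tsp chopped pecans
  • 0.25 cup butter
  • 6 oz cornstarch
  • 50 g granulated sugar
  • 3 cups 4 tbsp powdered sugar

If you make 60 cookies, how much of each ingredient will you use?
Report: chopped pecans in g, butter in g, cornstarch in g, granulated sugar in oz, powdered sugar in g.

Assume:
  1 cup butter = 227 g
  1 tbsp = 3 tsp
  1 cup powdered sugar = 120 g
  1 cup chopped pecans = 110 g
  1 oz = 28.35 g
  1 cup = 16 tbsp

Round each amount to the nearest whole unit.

Scaling factor: 60/9 = 20/3.
chopped pecans: (3 tbsp + 1 tsp = 10/3 tbsp) × 20/3 ÷ 16 tbsp/cup × 110 g/cup ≈ 153 g
butter: 0.25 cup × 20/3 × 227 g/cup ≈ 378 g
cornstarch: 6 oz × 20/3 × 28.35 g/oz = 1134 g
granulated sugar: 50 g × 20/3 ÷ 28.35 g/oz ≈ 12 oz
powdered sugar: (3 cup + 4 tbsp = 3.25 cup) × 20/3 × 120 g/cup = 2600 g

chopped pecans: 153 g; butter: 378 g; cornstarch: 1134 g; granulated sugar: 12 oz; powdered sugar: 2600 g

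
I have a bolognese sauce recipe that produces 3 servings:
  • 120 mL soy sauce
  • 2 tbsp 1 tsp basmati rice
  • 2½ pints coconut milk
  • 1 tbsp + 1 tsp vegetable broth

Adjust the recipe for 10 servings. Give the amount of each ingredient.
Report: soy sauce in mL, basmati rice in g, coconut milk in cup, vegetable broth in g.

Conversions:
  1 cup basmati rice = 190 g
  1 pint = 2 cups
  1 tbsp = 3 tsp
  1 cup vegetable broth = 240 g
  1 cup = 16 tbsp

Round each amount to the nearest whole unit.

soy sauce: 400 mL; basmati rice: 92 g; coconut milk: 17 cup; vegetable broth: 67 g

Scaling factor: 10/3.
soy sauce: 120 mL × 10/3 = 400 mL
basmati rice: (2 tbsp + 1 tsp = 7/3 tbsp) × 10/3 ÷ 16 tbsp/cup × 190 g/cup ≈ 92 g
coconut milk: 2.5 pint × 10/3 × 2 cup/pint ≈ 17 cup
vegetable broth: (1 tbsp + 1 tsp = 4/3 tbsp) × 10/3 ÷ 16 tbsp/cup × 240 g/cup ≈ 67 g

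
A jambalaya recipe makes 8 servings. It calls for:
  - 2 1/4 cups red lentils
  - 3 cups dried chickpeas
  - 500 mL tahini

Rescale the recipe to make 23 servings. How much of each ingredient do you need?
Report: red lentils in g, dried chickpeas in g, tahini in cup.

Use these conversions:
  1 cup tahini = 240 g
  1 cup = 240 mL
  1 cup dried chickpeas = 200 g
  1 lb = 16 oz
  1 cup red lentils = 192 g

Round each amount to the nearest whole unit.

red lentils: 1242 g; dried chickpeas: 1725 g; tahini: 6 cup

Scaling factor: 23/8 = 2.875.
red lentils: 2.25 cup × 23/8 × 192 g/cup = 1242 g
dried chickpeas: 3 cup × 23/8 × 200 g/cup = 1725 g
tahini: 500 mL × 23/8 ÷ 240 mL/cup ≈ 6 cup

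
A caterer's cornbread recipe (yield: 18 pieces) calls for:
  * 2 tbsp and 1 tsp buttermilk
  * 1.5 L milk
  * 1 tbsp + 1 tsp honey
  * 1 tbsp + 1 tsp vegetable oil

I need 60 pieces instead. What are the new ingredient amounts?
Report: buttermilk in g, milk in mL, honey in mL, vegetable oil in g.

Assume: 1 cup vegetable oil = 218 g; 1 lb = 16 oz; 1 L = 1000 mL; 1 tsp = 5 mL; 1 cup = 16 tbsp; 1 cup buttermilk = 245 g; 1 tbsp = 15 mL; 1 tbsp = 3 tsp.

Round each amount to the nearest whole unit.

Scaling factor: 60/18 = 10/3.
buttermilk: (2 tbsp + 1 tsp = 7/3 tbsp) × 10/3 ÷ 16 tbsp/cup × 245 g/cup ≈ 119 g
milk: 1.5 L × 10/3 × 1000 mL/L = 5000 mL
honey: (1 tbsp + 1 tsp = 4/3 tbsp) × 10/3 × 15 mL/tbsp ≈ 67 mL
vegetable oil: (1 tbsp + 1 tsp = 4/3 tbsp) × 10/3 ÷ 16 tbsp/cup × 218 g/cup ≈ 61 g

buttermilk: 119 g; milk: 5000 mL; honey: 67 mL; vegetable oil: 61 g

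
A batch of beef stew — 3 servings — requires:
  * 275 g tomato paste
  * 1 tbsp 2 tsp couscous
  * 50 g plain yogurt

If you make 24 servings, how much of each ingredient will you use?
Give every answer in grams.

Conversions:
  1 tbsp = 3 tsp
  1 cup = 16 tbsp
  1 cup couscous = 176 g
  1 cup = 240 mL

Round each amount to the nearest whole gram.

Scaling factor: 24/3 = 8.
tomato paste: 275 g × 8 = 2200 g
couscous: (1 tbsp + 2 tsp = 5/3 tbsp) × 8 ÷ 16 tbsp/cup × 176 g/cup ≈ 147 g
plain yogurt: 50 g × 8 = 400 g

tomato paste: 2200 g; couscous: 147 g; plain yogurt: 400 g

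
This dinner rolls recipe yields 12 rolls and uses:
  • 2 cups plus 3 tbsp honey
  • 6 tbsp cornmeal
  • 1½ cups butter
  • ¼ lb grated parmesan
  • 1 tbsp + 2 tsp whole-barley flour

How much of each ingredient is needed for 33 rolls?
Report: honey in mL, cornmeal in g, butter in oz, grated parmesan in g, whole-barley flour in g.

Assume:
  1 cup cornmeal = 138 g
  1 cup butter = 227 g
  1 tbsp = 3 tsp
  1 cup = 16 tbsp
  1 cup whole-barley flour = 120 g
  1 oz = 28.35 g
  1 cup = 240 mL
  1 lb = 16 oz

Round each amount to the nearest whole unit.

Scaling factor: 33/12 = 11/4 = 2.75.
honey: (2 cup + 3 tbsp = 2.1875 cup) × 11/4 × 240 mL/cup ≈ 1444 mL
cornmeal: 6 tbsp × 11/4 ÷ 16 tbsp/cup × 138 g/cup ≈ 142 g
butter: 1.5 cup × 11/4 × 227 g/cup ÷ 28.35 g/oz ≈ 33 oz
grated parmesan: 0.25 lb × 11/4 × 16 oz/lb × 28.35 g/oz ≈ 312 g
whole-barley flour: (1 tbsp + 2 tsp = 5/3 tbsp) × 11/4 ÷ 16 tbsp/cup × 120 g/cup ≈ 34 g

honey: 1444 mL; cornmeal: 142 g; butter: 33 oz; grated parmesan: 312 g; whole-barley flour: 34 g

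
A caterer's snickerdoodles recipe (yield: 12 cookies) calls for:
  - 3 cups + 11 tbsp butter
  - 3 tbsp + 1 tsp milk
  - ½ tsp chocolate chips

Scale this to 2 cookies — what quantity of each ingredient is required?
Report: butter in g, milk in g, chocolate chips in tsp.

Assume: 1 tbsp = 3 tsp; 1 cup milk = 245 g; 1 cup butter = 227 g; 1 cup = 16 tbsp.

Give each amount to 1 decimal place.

Scaling factor: 2/12 = 1/6.
butter: (3 cup + 11 tbsp = 3.6875 cup) × 1/6 × 227 g/cup ≈ 139.5 g
milk: (3 tbsp + 1 tsp = 10/3 tbsp) × 1/6 ÷ 16 tbsp/cup × 245 g/cup ≈ 8.5 g
chocolate chips: 0.5 tsp × 1/6 ≈ 0.1 tsp

butter: 139.5 g; milk: 8.5 g; chocolate chips: 0.1 tsp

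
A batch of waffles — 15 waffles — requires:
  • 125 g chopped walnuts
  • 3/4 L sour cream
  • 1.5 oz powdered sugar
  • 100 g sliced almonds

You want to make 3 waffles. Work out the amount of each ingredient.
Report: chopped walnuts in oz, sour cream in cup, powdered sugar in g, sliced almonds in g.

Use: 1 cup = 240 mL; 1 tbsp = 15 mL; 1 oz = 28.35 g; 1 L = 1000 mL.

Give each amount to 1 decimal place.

chopped walnuts: 0.9 oz; sour cream: 0.6 cup; powdered sugar: 8.5 g; sliced almonds: 20.0 g

Scaling factor: 3/15 = 1/5 = 0.2.
chopped walnuts: 125 g × 1/5 ÷ 28.35 g/oz ≈ 0.9 oz
sour cream: 0.75 L × 1/5 × 1000 mL/L ÷ 240 mL/cup ≈ 0.6 cup
powdered sugar: 1.5 oz × 1/5 × 28.35 g/oz ≈ 8.5 g
sliced almonds: 100 g × 1/5 = 20.0 g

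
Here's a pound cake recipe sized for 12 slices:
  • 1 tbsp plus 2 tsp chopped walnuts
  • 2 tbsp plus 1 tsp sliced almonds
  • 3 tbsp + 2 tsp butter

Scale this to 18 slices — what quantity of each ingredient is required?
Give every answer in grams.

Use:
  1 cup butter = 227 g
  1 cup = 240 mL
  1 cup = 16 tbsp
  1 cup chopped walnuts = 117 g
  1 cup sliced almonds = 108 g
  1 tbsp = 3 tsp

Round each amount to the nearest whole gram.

chopped walnuts: 18 g; sliced almonds: 24 g; butter: 78 g

Scaling factor: 18/12 = 3/2 = 1.5.
chopped walnuts: (1 tbsp + 2 tsp = 5/3 tbsp) × 3/2 ÷ 16 tbsp/cup × 117 g/cup ≈ 18 g
sliced almonds: (2 tbsp + 1 tsp = 7/3 tbsp) × 3/2 ÷ 16 tbsp/cup × 108 g/cup ≈ 24 g
butter: (3 tbsp + 2 tsp = 11/3 tbsp) × 3/2 ÷ 16 tbsp/cup × 227 g/cup ≈ 78 g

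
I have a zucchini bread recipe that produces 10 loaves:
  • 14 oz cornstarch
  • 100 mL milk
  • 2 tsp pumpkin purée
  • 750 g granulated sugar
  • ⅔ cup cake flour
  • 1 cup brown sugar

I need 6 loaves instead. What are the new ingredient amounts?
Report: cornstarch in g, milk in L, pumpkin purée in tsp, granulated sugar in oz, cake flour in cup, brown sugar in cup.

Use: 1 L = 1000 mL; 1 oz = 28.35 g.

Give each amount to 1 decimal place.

cornstarch: 238.1 g; milk: 0.1 L; pumpkin purée: 1.2 tsp; granulated sugar: 15.9 oz; cake flour: 0.4 cup; brown sugar: 0.6 cup

Scaling factor: 6/10 = 3/5 = 0.6.
cornstarch: 14 oz × 3/5 × 28.35 g/oz ≈ 238.1 g
milk: 100 mL × 3/5 ÷ 1000 mL/L ≈ 0.1 L
pumpkin purée: 2 tsp × 3/5 = 1.2 tsp
granulated sugar: 750 g × 3/5 ÷ 28.35 g/oz ≈ 15.9 oz
cake flour: 2/3 cup × 3/5 = 0.4 cup
brown sugar: 1 cup × 3/5 = 0.6 cup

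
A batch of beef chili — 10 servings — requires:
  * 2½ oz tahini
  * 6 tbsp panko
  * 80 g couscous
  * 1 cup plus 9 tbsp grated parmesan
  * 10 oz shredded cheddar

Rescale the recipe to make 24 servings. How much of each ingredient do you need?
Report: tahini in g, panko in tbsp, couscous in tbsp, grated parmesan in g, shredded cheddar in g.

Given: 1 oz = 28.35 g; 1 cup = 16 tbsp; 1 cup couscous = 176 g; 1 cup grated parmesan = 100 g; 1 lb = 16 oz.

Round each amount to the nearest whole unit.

tahini: 170 g; panko: 14 tbsp; couscous: 17 tbsp; grated parmesan: 375 g; shredded cheddar: 680 g

Scaling factor: 24/10 = 12/5 = 2.4.
tahini: 2.5 oz × 12/5 × 28.35 g/oz ≈ 170 g
panko: 6 tbsp × 12/5 ≈ 14 tbsp
couscous: 80 g × 12/5 ÷ 176 g/cup × 16 tbsp/cup ≈ 17 tbsp
grated parmesan: (1 cup + 9 tbsp = 1.5625 cup) × 12/5 × 100 g/cup = 375 g
shredded cheddar: 10 oz × 12/5 × 28.35 g/oz ≈ 680 g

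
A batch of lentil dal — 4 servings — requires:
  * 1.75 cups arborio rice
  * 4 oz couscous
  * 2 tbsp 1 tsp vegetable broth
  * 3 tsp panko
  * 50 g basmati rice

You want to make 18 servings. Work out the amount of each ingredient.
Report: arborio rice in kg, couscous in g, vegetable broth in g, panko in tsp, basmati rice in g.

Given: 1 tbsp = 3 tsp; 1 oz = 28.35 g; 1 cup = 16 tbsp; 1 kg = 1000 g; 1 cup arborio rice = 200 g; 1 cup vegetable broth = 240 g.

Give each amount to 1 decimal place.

Scaling factor: 18/4 = 9/2 = 4.5.
arborio rice: 1.75 cup × 9/2 × 200 g/cup ÷ 1000 g/kg ≈ 1.6 kg
couscous: 4 oz × 9/2 × 28.35 g/oz = 510.3 g
vegetable broth: (2 tbsp + 1 tsp = 7/3 tbsp) × 9/2 ÷ 16 tbsp/cup × 240 g/cup = 157.5 g
panko: 3 tsp × 9/2 = 13.5 tsp
basmati rice: 50 g × 9/2 = 225.0 g

arborio rice: 1.6 kg; couscous: 510.3 g; vegetable broth: 157.5 g; panko: 13.5 tsp; basmati rice: 225.0 g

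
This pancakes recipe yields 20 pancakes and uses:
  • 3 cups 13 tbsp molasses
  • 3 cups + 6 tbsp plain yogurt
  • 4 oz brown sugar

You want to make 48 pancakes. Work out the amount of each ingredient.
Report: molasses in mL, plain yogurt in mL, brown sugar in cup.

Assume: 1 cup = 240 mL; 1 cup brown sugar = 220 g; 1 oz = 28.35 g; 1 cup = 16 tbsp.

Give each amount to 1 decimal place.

molasses: 2196.0 mL; plain yogurt: 1944.0 mL; brown sugar: 1.2 cup

Scaling factor: 48/20 = 12/5 = 2.4.
molasses: (3 cup + 13 tbsp = 3.8125 cup) × 12/5 × 240 mL/cup = 2196.0 mL
plain yogurt: (3 cup + 6 tbsp = 3.375 cup) × 12/5 × 240 mL/cup = 1944.0 mL
brown sugar: 4 oz × 12/5 × 28.35 g/oz ÷ 220 g/cup ≈ 1.2 cup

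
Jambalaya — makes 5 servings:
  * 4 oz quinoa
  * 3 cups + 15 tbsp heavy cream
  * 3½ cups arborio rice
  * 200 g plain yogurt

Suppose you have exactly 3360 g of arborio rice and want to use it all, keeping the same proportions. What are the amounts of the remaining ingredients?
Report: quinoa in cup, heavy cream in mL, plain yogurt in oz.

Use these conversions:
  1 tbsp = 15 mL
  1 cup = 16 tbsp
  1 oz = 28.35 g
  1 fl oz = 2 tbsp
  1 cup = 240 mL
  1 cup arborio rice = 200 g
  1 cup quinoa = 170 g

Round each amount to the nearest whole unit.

The original recipe has 700 g of arborio rice, so the scaling factor is 3360 ÷ 700 = 24/5 = 4.8.
quinoa: 4 oz × 24/5 × 28.35 g/oz ÷ 170 g/cup ≈ 3 cup
heavy cream: (3 cup + 15 tbsp = 3.9375 cup) × 24/5 × 240 mL/cup = 4536 mL
plain yogurt: 200 g × 24/5 ÷ 28.35 g/oz ≈ 34 oz

quinoa: 3 cup; heavy cream: 4536 mL; plain yogurt: 34 oz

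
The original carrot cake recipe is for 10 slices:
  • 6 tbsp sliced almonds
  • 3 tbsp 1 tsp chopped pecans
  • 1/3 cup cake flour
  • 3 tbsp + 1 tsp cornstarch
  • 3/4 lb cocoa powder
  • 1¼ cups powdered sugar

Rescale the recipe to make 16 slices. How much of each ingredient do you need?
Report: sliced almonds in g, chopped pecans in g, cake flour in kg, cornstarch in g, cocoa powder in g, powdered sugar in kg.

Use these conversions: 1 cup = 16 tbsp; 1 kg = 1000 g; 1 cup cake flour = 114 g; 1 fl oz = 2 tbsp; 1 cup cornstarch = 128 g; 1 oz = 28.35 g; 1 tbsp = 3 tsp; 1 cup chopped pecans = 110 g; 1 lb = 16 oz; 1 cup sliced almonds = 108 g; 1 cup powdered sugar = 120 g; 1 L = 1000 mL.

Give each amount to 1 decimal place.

sliced almonds: 64.8 g; chopped pecans: 36.7 g; cake flour: 0.1 kg; cornstarch: 42.7 g; cocoa powder: 544.3 g; powdered sugar: 0.2 kg

Scaling factor: 16/10 = 8/5 = 1.6.
sliced almonds: 6 tbsp × 8/5 ÷ 16 tbsp/cup × 108 g/cup = 64.8 g
chopped pecans: (3 tbsp + 1 tsp = 10/3 tbsp) × 8/5 ÷ 16 tbsp/cup × 110 g/cup ≈ 36.7 g
cake flour: 1/3 cup × 8/5 × 114 g/cup ÷ 1000 g/kg ≈ 0.1 kg
cornstarch: (3 tbsp + 1 tsp = 10/3 tbsp) × 8/5 ÷ 16 tbsp/cup × 128 g/cup ≈ 42.7 g
cocoa powder: 0.75 lb × 8/5 × 16 oz/lb × 28.35 g/oz ≈ 544.3 g
powdered sugar: 1.25 cup × 8/5 × 120 g/cup ÷ 1000 g/kg ≈ 0.2 kg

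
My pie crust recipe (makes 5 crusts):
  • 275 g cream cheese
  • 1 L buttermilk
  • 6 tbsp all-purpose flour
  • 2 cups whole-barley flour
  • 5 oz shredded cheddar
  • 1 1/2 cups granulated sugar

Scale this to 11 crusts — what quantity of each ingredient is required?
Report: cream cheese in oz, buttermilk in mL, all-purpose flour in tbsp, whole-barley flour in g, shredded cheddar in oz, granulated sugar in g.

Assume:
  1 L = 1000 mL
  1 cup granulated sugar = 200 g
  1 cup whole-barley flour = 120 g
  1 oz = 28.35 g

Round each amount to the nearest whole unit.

Scaling factor: 11/5 = 2.2.
cream cheese: 275 g × 11/5 ÷ 28.35 g/oz ≈ 21 oz
buttermilk: 1 L × 11/5 × 1000 mL/L = 2200 mL
all-purpose flour: 6 tbsp × 11/5 ≈ 13 tbsp
whole-barley flour: 2 cup × 11/5 × 120 g/cup = 528 g
shredded cheddar: 5 oz × 11/5 = 11 oz
granulated sugar: 1.5 cup × 11/5 × 200 g/cup = 660 g

cream cheese: 21 oz; buttermilk: 2200 mL; all-purpose flour: 13 tbsp; whole-barley flour: 528 g; shredded cheddar: 11 oz; granulated sugar: 660 g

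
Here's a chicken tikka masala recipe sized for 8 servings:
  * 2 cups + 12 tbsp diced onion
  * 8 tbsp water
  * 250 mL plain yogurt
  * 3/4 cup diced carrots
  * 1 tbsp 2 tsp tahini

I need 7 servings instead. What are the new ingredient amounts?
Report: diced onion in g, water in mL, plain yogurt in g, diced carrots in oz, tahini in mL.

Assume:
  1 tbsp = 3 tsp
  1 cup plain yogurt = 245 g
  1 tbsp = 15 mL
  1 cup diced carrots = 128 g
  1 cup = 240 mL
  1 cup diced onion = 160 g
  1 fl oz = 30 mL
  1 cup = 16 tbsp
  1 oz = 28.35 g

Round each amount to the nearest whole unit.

diced onion: 385 g; water: 105 mL; plain yogurt: 223 g; diced carrots: 3 oz; tahini: 22 mL

Scaling factor: 7/8 = 0.875.
diced onion: (2 cup + 12 tbsp = 2.75 cup) × 7/8 × 160 g/cup = 385 g
water: 8 tbsp × 7/8 × 15 mL/tbsp = 105 mL
plain yogurt: 250 mL × 7/8 ÷ 240 mL/cup × 245 g/cup ≈ 223 g
diced carrots: 0.75 cup × 7/8 × 128 g/cup ÷ 28.35 g/oz ≈ 3 oz
tahini: (1 tbsp + 2 tsp = 5/3 tbsp) × 7/8 × 15 mL/tbsp ≈ 22 mL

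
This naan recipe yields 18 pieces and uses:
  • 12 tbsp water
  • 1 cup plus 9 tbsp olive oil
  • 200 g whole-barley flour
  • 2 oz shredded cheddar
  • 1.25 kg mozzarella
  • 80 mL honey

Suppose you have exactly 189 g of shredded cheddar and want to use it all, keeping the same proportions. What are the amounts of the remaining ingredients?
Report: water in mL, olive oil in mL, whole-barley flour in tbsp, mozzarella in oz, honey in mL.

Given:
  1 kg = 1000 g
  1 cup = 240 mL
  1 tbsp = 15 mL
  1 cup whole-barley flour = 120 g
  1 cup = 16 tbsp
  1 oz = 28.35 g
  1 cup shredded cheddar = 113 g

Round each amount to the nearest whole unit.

water: 600 mL; olive oil: 1250 mL; whole-barley flour: 89 tbsp; mozzarella: 147 oz; honey: 267 mL

The original recipe has 56.7 g of shredded cheddar, so the scaling factor is 189 ÷ 56.7 = 10/3.
water: 12 tbsp × 10/3 × 15 mL/tbsp = 600 mL
olive oil: (1 cup + 9 tbsp = 1.5625 cup) × 10/3 × 240 mL/cup = 1250 mL
whole-barley flour: 200 g × 10/3 ÷ 120 g/cup × 16 tbsp/cup ≈ 89 tbsp
mozzarella: 1.25 kg × 10/3 × 1000 g/kg ÷ 28.35 g/oz ≈ 147 oz
honey: 80 mL × 10/3 ≈ 267 mL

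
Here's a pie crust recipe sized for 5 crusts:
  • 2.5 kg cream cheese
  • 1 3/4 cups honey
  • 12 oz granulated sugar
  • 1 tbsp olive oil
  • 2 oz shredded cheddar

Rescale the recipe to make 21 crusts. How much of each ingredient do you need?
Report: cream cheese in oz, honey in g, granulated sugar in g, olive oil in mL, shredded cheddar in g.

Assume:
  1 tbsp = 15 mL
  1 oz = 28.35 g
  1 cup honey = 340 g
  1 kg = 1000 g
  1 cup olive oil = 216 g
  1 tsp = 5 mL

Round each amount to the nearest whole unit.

Scaling factor: 21/5 = 4.2.
cream cheese: 2.5 kg × 21/5 × 1000 g/kg ÷ 28.35 g/oz ≈ 370 oz
honey: 1.75 cup × 21/5 × 340 g/cup = 2499 g
granulated sugar: 12 oz × 21/5 × 28.35 g/oz ≈ 1429 g
olive oil: 1 tbsp × 21/5 × 15 mL/tbsp = 63 mL
shredded cheddar: 2 oz × 21/5 × 28.35 g/oz ≈ 238 g

cream cheese: 370 oz; honey: 2499 g; granulated sugar: 1429 g; olive oil: 63 mL; shredded cheddar: 238 g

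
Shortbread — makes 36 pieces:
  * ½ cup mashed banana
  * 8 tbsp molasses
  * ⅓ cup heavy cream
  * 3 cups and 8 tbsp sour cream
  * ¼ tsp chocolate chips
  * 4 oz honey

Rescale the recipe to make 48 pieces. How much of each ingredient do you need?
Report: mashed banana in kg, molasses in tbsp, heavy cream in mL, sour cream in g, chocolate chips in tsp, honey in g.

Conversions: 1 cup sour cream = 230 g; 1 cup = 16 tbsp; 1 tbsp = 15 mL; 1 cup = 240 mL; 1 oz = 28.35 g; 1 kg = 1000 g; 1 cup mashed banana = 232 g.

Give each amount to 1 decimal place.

Scaling factor: 48/36 = 4/3.
mashed banana: 0.5 cup × 4/3 × 232 g/cup ÷ 1000 g/kg ≈ 0.2 kg
molasses: 8 tbsp × 4/3 ≈ 10.7 tbsp
heavy cream: 1/3 cup × 4/3 × 240 mL/cup ≈ 106.7 mL
sour cream: (3 cup + 8 tbsp = 3.5 cup) × 4/3 × 230 g/cup ≈ 1073.3 g
chocolate chips: 0.25 tsp × 4/3 ≈ 0.3 tsp
honey: 4 oz × 4/3 × 28.35 g/oz = 151.2 g

mashed banana: 0.2 kg; molasses: 10.7 tbsp; heavy cream: 106.7 mL; sour cream: 1073.3 g; chocolate chips: 0.3 tsp; honey: 151.2 g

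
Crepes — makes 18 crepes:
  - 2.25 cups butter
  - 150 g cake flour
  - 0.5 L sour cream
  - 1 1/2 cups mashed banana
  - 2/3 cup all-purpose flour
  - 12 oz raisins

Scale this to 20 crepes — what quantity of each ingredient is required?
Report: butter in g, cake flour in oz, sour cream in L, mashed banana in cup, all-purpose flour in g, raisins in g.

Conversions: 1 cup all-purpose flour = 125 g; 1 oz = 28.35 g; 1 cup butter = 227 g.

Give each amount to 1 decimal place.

Scaling factor: 20/18 = 10/9.
butter: 2.25 cup × 10/9 × 227 g/cup = 567.5 g
cake flour: 150 g × 10/9 ÷ 28.35 g/oz ≈ 5.9 oz
sour cream: 0.5 L × 10/9 ≈ 0.6 L
mashed banana: 1.5 cup × 10/9 ≈ 1.7 cup
all-purpose flour: 2/3 cup × 10/9 × 125 g/cup ≈ 92.6 g
raisins: 12 oz × 10/9 × 28.35 g/oz = 378.0 g

butter: 567.5 g; cake flour: 5.9 oz; sour cream: 0.6 L; mashed banana: 1.7 cup; all-purpose flour: 92.6 g; raisins: 378.0 g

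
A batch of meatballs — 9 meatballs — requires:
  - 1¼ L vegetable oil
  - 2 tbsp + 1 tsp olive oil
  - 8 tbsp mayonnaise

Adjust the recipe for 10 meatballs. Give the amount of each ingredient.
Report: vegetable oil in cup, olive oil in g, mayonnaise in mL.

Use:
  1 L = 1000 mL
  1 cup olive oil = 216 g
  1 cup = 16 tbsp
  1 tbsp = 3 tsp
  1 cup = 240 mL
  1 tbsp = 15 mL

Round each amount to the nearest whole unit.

Scaling factor: 10/9.
vegetable oil: 1.25 L × 10/9 × 1000 mL/L ÷ 240 mL/cup ≈ 6 cup
olive oil: (2 tbsp + 1 tsp = 7/3 tbsp) × 10/9 ÷ 16 tbsp/cup × 216 g/cup = 35 g
mayonnaise: 8 tbsp × 10/9 × 15 mL/tbsp ≈ 133 mL

vegetable oil: 6 cup; olive oil: 35 g; mayonnaise: 133 mL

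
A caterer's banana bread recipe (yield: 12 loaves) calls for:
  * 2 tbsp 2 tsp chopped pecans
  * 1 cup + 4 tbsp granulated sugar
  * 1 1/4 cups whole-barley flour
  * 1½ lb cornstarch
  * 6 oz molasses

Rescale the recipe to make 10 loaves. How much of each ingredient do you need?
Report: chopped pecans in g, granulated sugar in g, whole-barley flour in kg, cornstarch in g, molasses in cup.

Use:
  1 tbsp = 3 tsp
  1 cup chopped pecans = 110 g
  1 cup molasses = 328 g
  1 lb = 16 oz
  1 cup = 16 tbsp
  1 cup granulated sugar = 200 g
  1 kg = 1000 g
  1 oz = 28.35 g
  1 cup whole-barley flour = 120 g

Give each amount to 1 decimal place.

Scaling factor: 10/12 = 5/6.
chopped pecans: (2 tbsp + 2 tsp = 8/3 tbsp) × 5/6 ÷ 16 tbsp/cup × 110 g/cup ≈ 15.3 g
granulated sugar: (1 cup + 4 tbsp = 1.25 cup) × 5/6 × 200 g/cup ≈ 208.3 g
whole-barley flour: 1.25 cup × 5/6 × 120 g/cup ÷ 1000 g/kg ≈ 0.1 kg
cornstarch: 1.5 lb × 5/6 × 16 oz/lb × 28.35 g/oz = 567.0 g
molasses: 6 oz × 5/6 × 28.35 g/oz ÷ 328 g/cup ≈ 0.4 cup

chopped pecans: 15.3 g; granulated sugar: 208.3 g; whole-barley flour: 0.1 kg; cornstarch: 567.0 g; molasses: 0.4 cup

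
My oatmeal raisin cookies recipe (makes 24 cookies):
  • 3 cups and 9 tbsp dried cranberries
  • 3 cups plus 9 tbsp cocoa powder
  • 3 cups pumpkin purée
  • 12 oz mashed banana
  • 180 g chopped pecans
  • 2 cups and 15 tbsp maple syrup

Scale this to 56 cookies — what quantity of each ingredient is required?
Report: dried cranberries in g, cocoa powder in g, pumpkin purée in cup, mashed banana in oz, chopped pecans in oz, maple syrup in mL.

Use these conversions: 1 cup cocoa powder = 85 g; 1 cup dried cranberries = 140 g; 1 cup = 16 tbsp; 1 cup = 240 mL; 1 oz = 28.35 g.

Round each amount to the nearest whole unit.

dried cranberries: 1164 g; cocoa powder: 707 g; pumpkin purée: 7 cup; mashed banana: 28 oz; chopped pecans: 15 oz; maple syrup: 1645 mL

Scaling factor: 56/24 = 7/3.
dried cranberries: (3 cup + 9 tbsp = 3.5625 cup) × 7/3 × 140 g/cup ≈ 1164 g
cocoa powder: (3 cup + 9 tbsp = 3.5625 cup) × 7/3 × 85 g/cup ≈ 707 g
pumpkin purée: 3 cup × 7/3 = 7 cup
mashed banana: 12 oz × 7/3 = 28 oz
chopped pecans: 180 g × 7/3 ÷ 28.35 g/oz ≈ 15 oz
maple syrup: (2 cup + 15 tbsp = 2.9375 cup) × 7/3 × 240 mL/cup = 1645 mL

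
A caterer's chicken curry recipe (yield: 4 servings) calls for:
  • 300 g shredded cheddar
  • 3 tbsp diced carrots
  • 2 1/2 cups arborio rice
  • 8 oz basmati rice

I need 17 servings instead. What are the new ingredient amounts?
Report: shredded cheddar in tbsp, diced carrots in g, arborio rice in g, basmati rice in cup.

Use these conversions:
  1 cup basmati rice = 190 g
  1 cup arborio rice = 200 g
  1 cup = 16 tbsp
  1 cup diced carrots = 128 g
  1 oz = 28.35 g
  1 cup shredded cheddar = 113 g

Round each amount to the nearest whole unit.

Scaling factor: 17/4 = 4.25.
shredded cheddar: 300 g × 17/4 ÷ 113 g/cup × 16 tbsp/cup ≈ 181 tbsp
diced carrots: 3 tbsp × 17/4 ÷ 16 tbsp/cup × 128 g/cup = 102 g
arborio rice: 2.5 cup × 17/4 × 200 g/cup = 2125 g
basmati rice: 8 oz × 17/4 × 28.35 g/oz ÷ 190 g/cup ≈ 5 cup

shredded cheddar: 181 tbsp; diced carrots: 102 g; arborio rice: 2125 g; basmati rice: 5 cup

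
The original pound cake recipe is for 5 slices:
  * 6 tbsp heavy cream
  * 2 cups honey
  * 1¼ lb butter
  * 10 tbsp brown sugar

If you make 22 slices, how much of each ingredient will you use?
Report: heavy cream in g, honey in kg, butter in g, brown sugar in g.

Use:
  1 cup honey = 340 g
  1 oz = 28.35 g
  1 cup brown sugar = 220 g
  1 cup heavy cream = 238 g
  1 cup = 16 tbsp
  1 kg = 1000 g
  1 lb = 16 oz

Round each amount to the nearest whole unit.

heavy cream: 393 g; honey: 3 kg; butter: 2495 g; brown sugar: 605 g

Scaling factor: 22/5 = 4.4.
heavy cream: 6 tbsp × 22/5 ÷ 16 tbsp/cup × 238 g/cup ≈ 393 g
honey: 2 cup × 22/5 × 340 g/cup ÷ 1000 g/kg ≈ 3 kg
butter: 1.25 lb × 22/5 × 16 oz/lb × 28.35 g/oz ≈ 2495 g
brown sugar: 10 tbsp × 22/5 ÷ 16 tbsp/cup × 220 g/cup = 605 g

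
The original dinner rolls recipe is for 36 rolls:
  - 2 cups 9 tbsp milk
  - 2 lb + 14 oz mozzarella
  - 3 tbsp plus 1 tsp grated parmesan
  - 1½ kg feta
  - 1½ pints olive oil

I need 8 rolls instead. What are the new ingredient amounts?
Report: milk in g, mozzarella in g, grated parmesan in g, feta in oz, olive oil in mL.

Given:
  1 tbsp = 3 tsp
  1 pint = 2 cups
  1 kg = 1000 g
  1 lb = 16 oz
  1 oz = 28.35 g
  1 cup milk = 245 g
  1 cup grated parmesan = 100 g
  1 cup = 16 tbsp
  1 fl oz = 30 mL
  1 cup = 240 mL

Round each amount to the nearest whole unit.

milk: 140 g; mozzarella: 290 g; grated parmesan: 5 g; feta: 12 oz; olive oil: 160 mL

Scaling factor: 8/36 = 2/9.
milk: (2 cup + 9 tbsp = 2.5625 cup) × 2/9 × 245 g/cup ≈ 140 g
mozzarella: (2 lb + 14 oz = 2.875 lb) × 2/9 × 16 oz/lb × 28.35 g/oz ≈ 290 g
grated parmesan: (3 tbsp + 1 tsp = 10/3 tbsp) × 2/9 ÷ 16 tbsp/cup × 100 g/cup ≈ 5 g
feta: 1.5 kg × 2/9 × 1000 g/kg ÷ 28.35 g/oz ≈ 12 oz
olive oil: 1.5 pint × 2/9 × 2 cup/pint × 240 mL/cup = 160 mL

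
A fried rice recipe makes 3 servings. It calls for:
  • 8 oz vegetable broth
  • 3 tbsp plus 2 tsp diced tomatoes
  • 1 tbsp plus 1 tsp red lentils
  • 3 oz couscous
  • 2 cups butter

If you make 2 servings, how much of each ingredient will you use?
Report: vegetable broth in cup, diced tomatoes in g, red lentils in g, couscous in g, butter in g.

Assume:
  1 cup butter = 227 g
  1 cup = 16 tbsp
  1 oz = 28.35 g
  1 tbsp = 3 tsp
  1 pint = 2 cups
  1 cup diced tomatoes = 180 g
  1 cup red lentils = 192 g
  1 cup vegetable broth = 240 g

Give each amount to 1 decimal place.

vegetable broth: 0.6 cup; diced tomatoes: 27.5 g; red lentils: 10.7 g; couscous: 56.7 g; butter: 302.7 g

Scaling factor: 2/3.
vegetable broth: 8 oz × 2/3 × 28.35 g/oz ÷ 240 g/cup ≈ 0.6 cup
diced tomatoes: (3 tbsp + 2 tsp = 11/3 tbsp) × 2/3 ÷ 16 tbsp/cup × 180 g/cup = 27.5 g
red lentils: (1 tbsp + 1 tsp = 4/3 tbsp) × 2/3 ÷ 16 tbsp/cup × 192 g/cup ≈ 10.7 g
couscous: 3 oz × 2/3 × 28.35 g/oz = 56.7 g
butter: 2 cup × 2/3 × 227 g/cup ≈ 302.7 g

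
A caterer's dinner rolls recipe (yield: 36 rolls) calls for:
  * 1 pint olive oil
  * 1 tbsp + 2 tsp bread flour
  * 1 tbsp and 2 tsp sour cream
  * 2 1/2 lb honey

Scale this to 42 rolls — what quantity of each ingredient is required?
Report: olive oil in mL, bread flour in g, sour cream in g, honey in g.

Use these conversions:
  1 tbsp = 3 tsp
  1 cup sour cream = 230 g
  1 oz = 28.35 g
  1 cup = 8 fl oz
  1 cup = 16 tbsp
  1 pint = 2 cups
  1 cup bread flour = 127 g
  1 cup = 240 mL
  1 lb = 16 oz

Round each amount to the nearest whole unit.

olive oil: 560 mL; bread flour: 15 g; sour cream: 28 g; honey: 1323 g

Scaling factor: 42/36 = 7/6.
olive oil: 1 pint × 7/6 × 2 cup/pint × 240 mL/cup = 560 mL
bread flour: (1 tbsp + 2 tsp = 5/3 tbsp) × 7/6 ÷ 16 tbsp/cup × 127 g/cup ≈ 15 g
sour cream: (1 tbsp + 2 tsp = 5/3 tbsp) × 7/6 ÷ 16 tbsp/cup × 230 g/cup ≈ 28 g
honey: 2.5 lb × 7/6 × 16 oz/lb × 28.35 g/oz = 1323 g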